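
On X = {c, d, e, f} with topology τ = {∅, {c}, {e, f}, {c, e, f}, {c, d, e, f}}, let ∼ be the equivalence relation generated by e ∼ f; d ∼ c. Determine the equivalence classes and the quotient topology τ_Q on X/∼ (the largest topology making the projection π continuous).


X/∼ = {[c=d], [e=f]}; |τ_Q| = 3.

Equivalence classes: [c=d], [e=f].
Quotient map π: X → X/∼ sends c ↦ [c=d], d ↦ [c=d], e ↦ [e=f], f ↦ [e=f].
For each subset V ⊆ X/∼, compute π^{-1}(V) ⊆ X and check whether π^{-1}(V) ∈ τ. V is open in τ_Q iff π^{-1}(V) ∈ τ.
  V = {}: π^{-1}(V) = ∅ ∈ τ ✓.
  V = {[c=d]}: π^{-1}(V) = {c, d} ∉ τ ✗.
  V = {[e=f]}: π^{-1}(V) = {e, f} ∈ τ ✓.
  V = {[c=d], [e=f]}: π^{-1}(V) = {c, d, e, f} ∈ τ ✓.
Open sets in the quotient: τ_Q = {{}, {[e=f]}, {[c=d], [e=f]}} (3 elements).


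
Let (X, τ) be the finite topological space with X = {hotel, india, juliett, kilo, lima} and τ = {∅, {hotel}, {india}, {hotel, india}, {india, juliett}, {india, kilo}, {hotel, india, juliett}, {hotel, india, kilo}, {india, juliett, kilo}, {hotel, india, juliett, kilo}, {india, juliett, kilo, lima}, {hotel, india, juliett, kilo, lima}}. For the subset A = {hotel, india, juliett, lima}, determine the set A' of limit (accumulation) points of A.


A' = {juliett, kilo, lima}

For each x ∈ X, list the open sets U ∈ τ with x ∈ U, then check whether U ∩ (A ∖ {x}) ≠ ∅ for every such U.
  x = hotel: open {hotel} ∋ x has {hotel} ∩ (A ∖ {hotel}) = ∅, so x is NOT a limit point.
  x = india: open {india} ∋ x has {india} ∩ (A ∖ {india}) = ∅, so x is NOT a limit point.
  x = juliett: opens ∋ x are {india, juliett}, {hotel, india, juliett}, {india, juliett, kilo}, {hotel, india, juliett, kilo}, {india, juliett, kilo, lima}, {hotel, india, juliett, kilo, lima}; each meets A ∖ {juliett}, so x IS a limit point.
  x = kilo: opens ∋ x are {india, kilo}, {hotel, india, kilo}, {india, juliett, kilo}, {hotel, india, juliett, kilo}, {india, juliett, kilo, lima}, {hotel, india, juliett, kilo, lima}; each meets A ∖ {kilo}, so x IS a limit point.
  x = lima: opens ∋ x are {india, juliett, kilo, lima}, {hotel, india, juliett, kilo, lima}; each meets A ∖ {lima}, so x IS a limit point.
Collecting: A' = {juliett, kilo, lima}.


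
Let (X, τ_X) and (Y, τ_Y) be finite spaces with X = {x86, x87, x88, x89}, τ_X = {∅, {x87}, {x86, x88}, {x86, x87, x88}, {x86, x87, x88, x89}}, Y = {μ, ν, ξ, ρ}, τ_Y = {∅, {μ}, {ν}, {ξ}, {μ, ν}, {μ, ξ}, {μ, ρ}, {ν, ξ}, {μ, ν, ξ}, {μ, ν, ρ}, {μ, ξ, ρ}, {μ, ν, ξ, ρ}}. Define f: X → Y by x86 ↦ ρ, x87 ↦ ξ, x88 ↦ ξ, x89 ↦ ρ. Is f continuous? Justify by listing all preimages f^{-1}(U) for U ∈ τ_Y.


f is NOT continuous.

Compute f^{-1}(U) for each U ∈ τ_Y:
  U = ∅: f^{-1}(U) = ∅ ∈ τ_X ✓.
  U = {μ}: f^{-1}(U) = ∅ ∈ τ_X ✓.
  U = {ν}: f^{-1}(U) = ∅ ∈ τ_X ✓.
  U = {ξ}: f^{-1}(U) = {x87, x88} ∉ τ_X ✗.
  U = {μ, ν}: f^{-1}(U) = ∅ ∈ τ_X ✓.
  U = {μ, ξ}: f^{-1}(U) = {x87, x88} ∉ τ_X ✗.
  U = {μ, ρ}: f^{-1}(U) = {x86, x89} ∉ τ_X ✗.
  U = {ν, ξ}: f^{-1}(U) = {x87, x88} ∉ τ_X ✗.
  U = {μ, ν, ξ}: f^{-1}(U) = {x87, x88} ∉ τ_X ✗.
  U = {μ, ν, ρ}: f^{-1}(U) = {x86, x89} ∉ τ_X ✗.
  U = {μ, ξ, ρ}: f^{-1}(U) = {x86, x87, x88, x89} ∈ τ_X ✓.
  U = {μ, ν, ξ, ρ}: f^{-1}(U) = {x86, x87, x88, x89} ∈ τ_X ✓.
Found U = {ξ} with f^{-1}(U) = {x87, x88} not in τ_X. Therefore f is NOT continuous.


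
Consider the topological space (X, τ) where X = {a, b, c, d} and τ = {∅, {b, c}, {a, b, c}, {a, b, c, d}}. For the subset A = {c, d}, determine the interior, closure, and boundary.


int(A) = ∅, cl(A) = {a, b, c, d}, ∂A = {a, b, c, d}.

Closed sets in (X, τ) are complements of opens:
  closed(X, τ) = {∅, {d}, {a, d}, {a, b, c, d}}.
int(A) = ⋃ {U ∈ τ : U ⊆ A}. Opens contained in A: ∅.
Taking the union of these: int(A) = ∅.
cl(A) = ⋂ {C closed : A ⊆ C}. Closed sets containing A: {a, b, c, d}.
Intersecting these: cl(A) = {a, b, c, d}.
∂A = cl(A) ∖ int(A) = {a, b, c, d} ∖ ∅ = {a, b, c, d}.


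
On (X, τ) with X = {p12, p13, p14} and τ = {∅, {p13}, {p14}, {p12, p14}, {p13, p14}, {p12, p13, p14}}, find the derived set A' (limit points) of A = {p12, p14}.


A' = {p12}

For each x ∈ X, list the open sets U ∈ τ with x ∈ U, then check whether U ∩ (A ∖ {x}) ≠ ∅ for every such U.
  x = p12: opens ∋ x are {p12, p14}, {p12, p13, p14}; each meets A ∖ {p12}, so x IS a limit point.
  x = p13: open {p13} ∋ x has {p13} ∩ (A ∖ {p13}) = ∅, so x is NOT a limit point.
  x = p14: open {p14} ∋ x has {p14} ∩ (A ∖ {p14}) = ∅, so x is NOT a limit point.
Collecting: A' = {p12}.


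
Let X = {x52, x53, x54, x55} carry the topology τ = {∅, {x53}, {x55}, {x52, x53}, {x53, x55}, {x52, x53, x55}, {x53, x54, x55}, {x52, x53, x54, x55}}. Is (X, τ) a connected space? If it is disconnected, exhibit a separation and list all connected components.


(X, τ) is connected.

Find clopen sets (U ∈ τ with X ∖ U ∈ τ):
  U = ∅, X ∖ U = {x52, x53, x54, x55} — both open, so U is clopen.
  U = {x52, x53, x54, x55}, X ∖ U = ∅ — both open, so U is clopen.
Only trivial clopens (∅ and X) exist, so (X, τ) is connected.
Compute connected components by grouping points that agree on all clopens:
  component: {x52, x53, x54, x55}


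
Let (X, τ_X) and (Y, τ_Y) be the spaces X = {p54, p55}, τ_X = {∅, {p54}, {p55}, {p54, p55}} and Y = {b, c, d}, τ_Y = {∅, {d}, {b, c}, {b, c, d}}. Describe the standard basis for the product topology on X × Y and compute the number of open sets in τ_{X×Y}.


Basis B = {∅ × ∅, {p54} × {d}, {p55} × {d}, {p54} × {b, c}, {p54, p55} × {d}, {p55} × {b, c}, {p54} × {b, c, d}, {p55} × {b, c, d}, {p54, p55} × {b, c}, {p54, p55} × {b, c, d}}; |τ_{X×Y}| = 16.

Enumerate products U × V with U ∈ τ_X, V ∈ τ_Y (deduplicated):
  ∅ × ∅ = {} (∅)
  {p54} × {d} = {(p54,d)}
  {p55} × {d} = {(p55,d)}
  {p54} × {b, c} = {(p54,b), (p54,c)}
  {p54, p55} × {d} = {(p54,d), (p55,d)}
  {p55} × {b, c} = {(p55,b), (p55,c)}
  {p54} × {b, c, d} = {(p54,b), (p54,c), (p54,d)}
  {p55} × {b, c, d} = {(p55,b), (p55,c), (p55,d)}
  {p54, p55} × {b, c} = {(p54,b), (p54,c), (p55,b), (p55,c)}
  {p54, p55} × {b, c, d} = {(p54,b), (p54,c), (p54,d), (p55,b), (p55,c), (p55,d)}
These 10 distinct sets form the basis B.
Close under arbitrary unions to get τ_{X×Y}; counting gives |τ_{X×Y}| = 16.


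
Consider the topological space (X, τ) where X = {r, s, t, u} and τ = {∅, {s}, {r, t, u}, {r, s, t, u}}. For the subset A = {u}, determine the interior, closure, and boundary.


int(A) = ∅, cl(A) = {r, t, u}, ∂A = {r, t, u}.

Closed sets in (X, τ) are complements of opens:
  closed(X, τ) = {∅, {s}, {r, t, u}, {r, s, t, u}}.
int(A) = ⋃ {U ∈ τ : U ⊆ A}. Opens contained in A: ∅.
Taking the union of these: int(A) = ∅.
cl(A) = ⋂ {C closed : A ⊆ C}. Closed sets containing A: {r, t, u}, {r, s, t, u}.
Intersecting these: cl(A) = {r, t, u}.
∂A = cl(A) ∖ int(A) = {r, t, u} ∖ ∅ = {r, t, u}.


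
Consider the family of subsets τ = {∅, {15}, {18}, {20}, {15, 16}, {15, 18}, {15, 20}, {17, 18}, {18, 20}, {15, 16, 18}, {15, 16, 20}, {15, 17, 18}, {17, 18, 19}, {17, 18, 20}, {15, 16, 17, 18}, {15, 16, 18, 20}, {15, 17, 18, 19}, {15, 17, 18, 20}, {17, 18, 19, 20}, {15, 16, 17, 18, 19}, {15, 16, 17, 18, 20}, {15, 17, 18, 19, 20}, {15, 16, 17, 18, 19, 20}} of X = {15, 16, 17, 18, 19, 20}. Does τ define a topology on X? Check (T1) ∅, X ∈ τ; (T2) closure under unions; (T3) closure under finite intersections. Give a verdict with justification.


τ is NOT a topology on X.

Axiom (T1): ∅ ∈ τ? Yes; X ∈ τ? Yes.
Axiom (T2/T3): check pairwise unions and intersections of members of τ.
Counterexample for (T2): {15} ∪ {18, 20} = {15, 18, 20} ∉ τ. Therefore τ is NOT a topology.


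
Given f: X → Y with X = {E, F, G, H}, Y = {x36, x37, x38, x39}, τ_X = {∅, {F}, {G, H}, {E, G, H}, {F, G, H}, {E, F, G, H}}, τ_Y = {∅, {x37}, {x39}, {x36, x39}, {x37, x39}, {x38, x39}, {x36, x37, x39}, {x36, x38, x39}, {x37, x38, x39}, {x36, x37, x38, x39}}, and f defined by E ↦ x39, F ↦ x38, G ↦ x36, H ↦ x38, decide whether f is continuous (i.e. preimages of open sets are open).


f is NOT continuous.

Compute f^{-1}(U) for each U ∈ τ_Y:
  U = ∅: f^{-1}(U) = ∅ ∈ τ_X ✓.
  U = {x37}: f^{-1}(U) = ∅ ∈ τ_X ✓.
  U = {x39}: f^{-1}(U) = {E} ∉ τ_X ✗.
  U = {x36, x39}: f^{-1}(U) = {E, G} ∉ τ_X ✗.
  U = {x37, x39}: f^{-1}(U) = {E} ∉ τ_X ✗.
  U = {x38, x39}: f^{-1}(U) = {E, F, H} ∉ τ_X ✗.
  U = {x36, x37, x39}: f^{-1}(U) = {E, G} ∉ τ_X ✗.
  U = {x36, x38, x39}: f^{-1}(U) = {E, F, G, H} ∈ τ_X ✓.
  U = {x37, x38, x39}: f^{-1}(U) = {E, F, H} ∉ τ_X ✗.
  U = {x36, x37, x38, x39}: f^{-1}(U) = {E, F, G, H} ∈ τ_X ✓.
Found U = {x39} with f^{-1}(U) = {E} not in τ_X. Therefore f is NOT continuous.


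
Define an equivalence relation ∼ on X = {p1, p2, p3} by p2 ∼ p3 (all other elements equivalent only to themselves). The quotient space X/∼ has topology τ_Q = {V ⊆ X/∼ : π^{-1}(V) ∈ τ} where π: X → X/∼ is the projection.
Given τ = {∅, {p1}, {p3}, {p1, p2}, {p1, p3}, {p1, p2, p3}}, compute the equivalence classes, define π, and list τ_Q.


X/∼ = {[p1], [p2=p3]}; |τ_Q| = 3.

Equivalence classes: [p1], [p2=p3].
Quotient map π: X → X/∼ sends p1 ↦ [p1], p2 ↦ [p2=p3], p3 ↦ [p2=p3].
For each subset V ⊆ X/∼, compute π^{-1}(V) ⊆ X and check whether π^{-1}(V) ∈ τ. V is open in τ_Q iff π^{-1}(V) ∈ τ.
  V = {}: π^{-1}(V) = ∅ ∈ τ ✓.
  V = {[p1]}: π^{-1}(V) = {p1} ∈ τ ✓.
  V = {[p2=p3]}: π^{-1}(V) = {p2, p3} ∉ τ ✗.
  V = {[p1], [p2=p3]}: π^{-1}(V) = {p1, p2, p3} ∈ τ ✓.
Open sets in the quotient: τ_Q = {{}, {[p1]}, {[p1], [p2=p3]}} (3 elements).


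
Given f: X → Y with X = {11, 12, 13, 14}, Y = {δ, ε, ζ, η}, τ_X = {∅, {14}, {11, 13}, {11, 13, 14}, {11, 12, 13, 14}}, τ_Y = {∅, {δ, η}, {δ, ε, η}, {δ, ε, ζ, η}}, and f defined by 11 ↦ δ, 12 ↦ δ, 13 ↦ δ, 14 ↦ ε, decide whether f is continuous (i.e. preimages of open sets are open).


f is NOT continuous.

Compute f^{-1}(U) for each U ∈ τ_Y:
  U = ∅: f^{-1}(U) = ∅ ∈ τ_X ✓.
  U = {δ, η}: f^{-1}(U) = {11, 12, 13} ∉ τ_X ✗.
  U = {δ, ε, η}: f^{-1}(U) = {11, 12, 13, 14} ∈ τ_X ✓.
  U = {δ, ε, ζ, η}: f^{-1}(U) = {11, 12, 13, 14} ∈ τ_X ✓.
Found U = {δ, η} with f^{-1}(U) = {11, 12, 13} not in τ_X. Therefore f is NOT continuous.


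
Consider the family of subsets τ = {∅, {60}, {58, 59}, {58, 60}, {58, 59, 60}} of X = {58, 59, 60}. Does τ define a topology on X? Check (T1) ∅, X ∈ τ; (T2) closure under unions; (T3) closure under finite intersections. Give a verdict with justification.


τ is NOT a topology on X.

Axiom (T1): ∅ ∈ τ? Yes; X ∈ τ? Yes.
Axiom (T2/T3): check pairwise unions and intersections of members of τ.
Counterexample for (T3): {58, 59} ∩ {58, 60} = {58} ∉ τ. Therefore τ is NOT a topology.


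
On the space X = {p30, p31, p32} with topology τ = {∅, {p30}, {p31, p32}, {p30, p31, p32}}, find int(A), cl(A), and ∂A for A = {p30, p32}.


int(A) = {p30}, cl(A) = {p30, p31, p32}, ∂A = {p31, p32}.

Closed sets in (X, τ) are complements of opens:
  closed(X, τ) = {∅, {p30}, {p31, p32}, {p30, p31, p32}}.
int(A) = ⋃ {U ∈ τ : U ⊆ A}. Opens contained in A: ∅, {p30}.
Taking the union of these: int(A) = {p30}.
cl(A) = ⋂ {C closed : A ⊆ C}. Closed sets containing A: {p30, p31, p32}.
Intersecting these: cl(A) = {p30, p31, p32}.
∂A = cl(A) ∖ int(A) = {p30, p31, p32} ∖ {p30} = {p31, p32}.


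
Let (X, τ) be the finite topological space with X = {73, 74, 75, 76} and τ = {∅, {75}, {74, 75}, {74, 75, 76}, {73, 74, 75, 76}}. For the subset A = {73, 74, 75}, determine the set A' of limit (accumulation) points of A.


A' = {73, 74, 76}

For each x ∈ X, list the open sets U ∈ τ with x ∈ U, then check whether U ∩ (A ∖ {x}) ≠ ∅ for every such U.
  x = 73: opens ∋ x are {73, 74, 75, 76}; each meets A ∖ {73}, so x IS a limit point.
  x = 74: opens ∋ x are {74, 75}, {74, 75, 76}, {73, 74, 75, 76}; each meets A ∖ {74}, so x IS a limit point.
  x = 75: open {75} ∋ x has {75} ∩ (A ∖ {75}) = ∅, so x is NOT a limit point.
  x = 76: opens ∋ x are {74, 75, 76}, {73, 74, 75, 76}; each meets A ∖ {76}, so x IS a limit point.
Collecting: A' = {73, 74, 76}.


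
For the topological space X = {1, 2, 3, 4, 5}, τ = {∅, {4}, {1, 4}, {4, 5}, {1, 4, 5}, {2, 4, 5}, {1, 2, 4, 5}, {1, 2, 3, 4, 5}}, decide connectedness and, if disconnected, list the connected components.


(X, τ) is connected.

Find clopen sets (U ∈ τ with X ∖ U ∈ τ):
  U = ∅, X ∖ U = {1, 2, 3, 4, 5} — both open, so U is clopen.
  U = {1, 2, 3, 4, 5}, X ∖ U = ∅ — both open, so U is clopen.
Only trivial clopens (∅ and X) exist, so (X, τ) is connected.
Compute connected components by grouping points that agree on all clopens:
  component: {1, 2, 3, 4, 5}


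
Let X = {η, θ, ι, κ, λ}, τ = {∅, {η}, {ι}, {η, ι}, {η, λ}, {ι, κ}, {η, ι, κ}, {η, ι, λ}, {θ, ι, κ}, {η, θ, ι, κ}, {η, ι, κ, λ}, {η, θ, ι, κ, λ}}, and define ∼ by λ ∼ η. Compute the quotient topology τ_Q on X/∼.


X/∼ = {[η=λ], [θ], [ι], [κ]}; |τ_Q| = 8.

Equivalence classes: [η=λ], [θ], [ι], [κ].
Quotient map π: X → X/∼ sends η ↦ [η=λ], θ ↦ [θ], ι ↦ [ι], κ ↦ [κ], λ ↦ [η=λ].
For each subset V ⊆ X/∼, compute π^{-1}(V) ⊆ X and check whether π^{-1}(V) ∈ τ. V is open in τ_Q iff π^{-1}(V) ∈ τ.
  V = {}: π^{-1}(V) = ∅ ∈ τ ✓.
  V = {[η=λ]}: π^{-1}(V) = {η, λ} ∈ τ ✓.
  V = {[θ]}: π^{-1}(V) = {θ} ∉ τ ✗.
  V = {[η=λ], [θ]}: π^{-1}(V) = {η, θ, λ} ∉ τ ✗.
  V = {[ι]}: π^{-1}(V) = {ι} ∈ τ ✓.
  V = {[η=λ], [ι]}: π^{-1}(V) = {η, ι, λ} ∈ τ ✓.
  V = {[θ], [ι]}: π^{-1}(V) = {θ, ι} ∉ τ ✗.
  V = {[η=λ], [θ], [ι]}: π^{-1}(V) = {η, θ, ι, λ} ∉ τ ✗.
  V = {[κ]}: π^{-1}(V) = {κ} ∉ τ ✗.
  V = {[η=λ], [κ]}: π^{-1}(V) = {η, κ, λ} ∉ τ ✗.
  V = {[θ], [κ]}: π^{-1}(V) = {θ, κ} ∉ τ ✗.
  V = {[η=λ], [θ], [κ]}: π^{-1}(V) = {η, θ, κ, λ} ∉ τ ✗.
  V = {[ι], [κ]}: π^{-1}(V) = {ι, κ} ∈ τ ✓.
  V = {[η=λ], [ι], [κ]}: π^{-1}(V) = {η, ι, κ, λ} ∈ τ ✓.
  V = {[θ], [ι], [κ]}: π^{-1}(V) = {θ, ι, κ} ∈ τ ✓.
  V = {[η=λ], [θ], [ι], [κ]}: π^{-1}(V) = {η, θ, ι, κ, λ} ∈ τ ✓.
Open sets in the quotient: τ_Q = {{}, {[η=λ]}, {[ι]}, {[η=λ], [ι]}, {[ι], [κ]}, {[η=λ], [ι], [κ]}, {[θ], [ι], [κ]}, {[η=λ], [θ], [ι], [κ]}} (8 elements).


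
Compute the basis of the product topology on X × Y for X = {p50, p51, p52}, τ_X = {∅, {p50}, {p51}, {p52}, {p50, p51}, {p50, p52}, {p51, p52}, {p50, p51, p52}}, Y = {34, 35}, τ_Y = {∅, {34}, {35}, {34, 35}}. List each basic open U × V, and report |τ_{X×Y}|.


Basis B = {∅ × ∅, {p50} × {34}, {p50} × {35}, {p51} × {34}, {p51} × {35}, {p52} × {34}, {p52} × {35}, {p50} × {34, 35}, {p50, p51} × {34}, {p50, p52} × {34}, {p50, p51} × {35}, {p50, p52} × {35}, {p51} × {34, 35}, {p51, p52} × {34}, {p51, p52} × {35}, {p52} × {34, 35}, {p50, p51, p52} × {34}, {p50, p51, p52} × {35}, {p50, p51} × {34, 35}, {p50, p52} × {34, 35}, {p51, p52} × {34, 35}, {p50, p51, p52} × {34, 35}}; |τ_{X×Y}| = 64.

Enumerate products U × V with U ∈ τ_X, V ∈ τ_Y (deduplicated):
  ∅ × ∅ = {} (∅)
  {p50} × {34} = {(p50,34)}
  {p50} × {35} = {(p50,35)}
  {p51} × {34} = {(p51,34)}
  {p51} × {35} = {(p51,35)}
  {p52} × {34} = {(p52,34)}
  {p52} × {35} = {(p52,35)}
  {p50} × {34, 35} = {(p50,34), (p50,35)}
  {p50, p51} × {34} = {(p50,34), (p51,34)}
  {p50, p52} × {34} = {(p50,34), (p52,34)}
  {p50, p51} × {35} = {(p50,35), (p51,35)}
  {p50, p52} × {35} = {(p50,35), (p52,35)}
  {p51} × {34, 35} = {(p51,34), (p51,35)}
  {p51, p52} × {34} = {(p51,34), (p52,34)}
  {p51, p52} × {35} = {(p51,35), (p52,35)}
  {p52} × {34, 35} = {(p52,34), (p52,35)}
  {p50, p51, p52} × {34} = {(p50,34), (p51,34), (p52,34)}
  {p50, p51, p52} × {35} = {(p50,35), (p51,35), (p52,35)}
  {p50, p51} × {34, 35} = {(p50,34), (p50,35), (p51,34), (p51,35)}
  {p50, p52} × {34, 35} = {(p50,34), (p50,35), (p52,34), (p52,35)}
  {p51, p52} × {34, 35} = {(p51,34), (p51,35), (p52,34), (p52,35)}
  {p50, p51, p52} × {34, 35} = {(p50,34), (p50,35), (p51,34), (p51,35), (p52,34), (p52,35)}
These 22 distinct sets form the basis B.
Close under arbitrary unions to get τ_{X×Y}; counting gives |τ_{X×Y}| = 64.


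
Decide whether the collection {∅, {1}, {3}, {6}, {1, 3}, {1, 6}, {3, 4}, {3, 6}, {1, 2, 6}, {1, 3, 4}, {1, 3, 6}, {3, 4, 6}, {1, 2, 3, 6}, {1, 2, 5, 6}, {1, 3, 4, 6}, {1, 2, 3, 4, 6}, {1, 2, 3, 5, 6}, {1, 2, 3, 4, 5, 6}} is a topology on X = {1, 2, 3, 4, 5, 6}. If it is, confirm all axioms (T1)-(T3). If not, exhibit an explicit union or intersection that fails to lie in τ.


τ IS a topology on X.

Axiom (T1): ∅ ∈ τ? Yes; X ∈ τ? Yes.
Axiom (T2/T3): check pairwise unions and intersections of members of τ.
All pairwise intersections and unions checked — each lies in τ. Therefore τ satisfies (T1), (T2), (T3): it IS a topology on X.


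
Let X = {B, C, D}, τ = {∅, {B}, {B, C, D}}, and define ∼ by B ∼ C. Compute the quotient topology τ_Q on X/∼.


X/∼ = {[B=C], [D]}; |τ_Q| = 2.

Equivalence classes: [B=C], [D].
Quotient map π: X → X/∼ sends B ↦ [B=C], C ↦ [B=C], D ↦ [D].
For each subset V ⊆ X/∼, compute π^{-1}(V) ⊆ X and check whether π^{-1}(V) ∈ τ. V is open in τ_Q iff π^{-1}(V) ∈ τ.
  V = {}: π^{-1}(V) = ∅ ∈ τ ✓.
  V = {[B=C]}: π^{-1}(V) = {B, C} ∉ τ ✗.
  V = {[D]}: π^{-1}(V) = {D} ∉ τ ✗.
  V = {[B=C], [D]}: π^{-1}(V) = {B, C, D} ∈ τ ✓.
Open sets in the quotient: τ_Q = {{}, {[B=C], [D]}} (2 elements).


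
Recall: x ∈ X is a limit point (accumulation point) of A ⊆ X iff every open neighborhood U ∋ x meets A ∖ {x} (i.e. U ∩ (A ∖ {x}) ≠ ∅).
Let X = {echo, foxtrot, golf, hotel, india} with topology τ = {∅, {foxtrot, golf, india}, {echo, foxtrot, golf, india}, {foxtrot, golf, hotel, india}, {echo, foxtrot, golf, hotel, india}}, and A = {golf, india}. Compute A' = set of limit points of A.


A' = {echo, foxtrot, golf, hotel, india}

For each x ∈ X, list the open sets U ∈ τ with x ∈ U, then check whether U ∩ (A ∖ {x}) ≠ ∅ for every such U.
  x = echo: opens ∋ x are {echo, foxtrot, golf, india}, {echo, foxtrot, golf, hotel, india}; each meets A ∖ {echo}, so x IS a limit point.
  x = foxtrot: opens ∋ x are {foxtrot, golf, india}, {echo, foxtrot, golf, india}, {foxtrot, golf, hotel, india}, {echo, foxtrot, golf, hotel, india}; each meets A ∖ {foxtrot}, so x IS a limit point.
  x = golf: opens ∋ x are {foxtrot, golf, india}, {echo, foxtrot, golf, india}, {foxtrot, golf, hotel, india}, {echo, foxtrot, golf, hotel, india}; each meets A ∖ {golf}, so x IS a limit point.
  x = hotel: opens ∋ x are {foxtrot, golf, hotel, india}, {echo, foxtrot, golf, hotel, india}; each meets A ∖ {hotel}, so x IS a limit point.
  x = india: opens ∋ x are {foxtrot, golf, india}, {echo, foxtrot, golf, india}, {foxtrot, golf, hotel, india}, {echo, foxtrot, golf, hotel, india}; each meets A ∖ {india}, so x IS a limit point.
Collecting: A' = {echo, foxtrot, golf, hotel, india}.


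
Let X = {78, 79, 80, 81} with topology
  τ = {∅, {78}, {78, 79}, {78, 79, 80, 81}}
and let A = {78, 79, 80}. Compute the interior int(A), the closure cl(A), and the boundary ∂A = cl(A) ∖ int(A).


int(A) = {78, 79}, cl(A) = {78, 79, 80, 81}, ∂A = {80, 81}.

Closed sets in (X, τ) are complements of opens:
  closed(X, τ) = {∅, {80, 81}, {79, 80, 81}, {78, 79, 80, 81}}.
int(A) = ⋃ {U ∈ τ : U ⊆ A}. Opens contained in A: ∅, {78}, {78, 79}.
Taking the union of these: int(A) = {78, 79}.
cl(A) = ⋂ {C closed : A ⊆ C}. Closed sets containing A: {78, 79, 80, 81}.
Intersecting these: cl(A) = {78, 79, 80, 81}.
∂A = cl(A) ∖ int(A) = {78, 79, 80, 81} ∖ {78, 79} = {80, 81}.


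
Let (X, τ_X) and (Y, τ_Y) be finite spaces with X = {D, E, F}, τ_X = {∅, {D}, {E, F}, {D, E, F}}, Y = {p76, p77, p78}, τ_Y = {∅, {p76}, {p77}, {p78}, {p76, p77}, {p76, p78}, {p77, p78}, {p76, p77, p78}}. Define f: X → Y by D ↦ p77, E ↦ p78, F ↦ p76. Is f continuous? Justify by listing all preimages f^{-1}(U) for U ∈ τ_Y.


f is NOT continuous.

Compute f^{-1}(U) for each U ∈ τ_Y:
  U = ∅: f^{-1}(U) = ∅ ∈ τ_X ✓.
  U = {p76}: f^{-1}(U) = {F} ∉ τ_X ✗.
  U = {p77}: f^{-1}(U) = {D} ∈ τ_X ✓.
  U = {p78}: f^{-1}(U) = {E} ∉ τ_X ✗.
  U = {p76, p77}: f^{-1}(U) = {D, F} ∉ τ_X ✗.
  U = {p76, p78}: f^{-1}(U) = {E, F} ∈ τ_X ✓.
  U = {p77, p78}: f^{-1}(U) = {D, E} ∉ τ_X ✗.
  U = {p76, p77, p78}: f^{-1}(U) = {D, E, F} ∈ τ_X ✓.
Found U = {p76} with f^{-1}(U) = {F} not in τ_X. Therefore f is NOT continuous.


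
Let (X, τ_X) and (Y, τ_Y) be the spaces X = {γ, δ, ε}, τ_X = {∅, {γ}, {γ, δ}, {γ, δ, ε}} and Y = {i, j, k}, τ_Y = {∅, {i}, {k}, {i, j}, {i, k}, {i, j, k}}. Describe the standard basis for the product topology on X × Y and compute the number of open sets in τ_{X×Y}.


Basis B = {∅ × ∅, {γ} × {i}, {γ} × {k}, {γ} × {i, j}, {γ} × {i, k}, {γ, δ} × {i}, {γ, δ} × {k}, {γ} × {i, j, k}, {γ, δ, ε} × {i}, {γ, δ, ε} × {k}, {γ, δ} × {i, j}, {γ, δ} × {i, k}, {γ, δ} × {i, j, k}, {γ, δ, ε} × {i, j}, {γ, δ, ε} × {i, k}, {γ, δ, ε} × {i, j, k}}; |τ_{X×Y}| = 40.

Enumerate products U × V with U ∈ τ_X, V ∈ τ_Y (deduplicated):
  ∅ × ∅ = {} (∅)
  {γ} × {i} = {(γ,i)}
  {γ} × {k} = {(γ,k)}
  {γ} × {i, j} = {(γ,i), (γ,j)}
  {γ} × {i, k} = {(γ,i), (γ,k)}
  {γ, δ} × {i} = {(γ,i), (δ,i)}
  {γ, δ} × {k} = {(γ,k), (δ,k)}
  {γ} × {i, j, k} = {(γ,i), (γ,j), (γ,k)}
  {γ, δ, ε} × {i} = {(γ,i), (δ,i), (ε,i)}
  {γ, δ, ε} × {k} = {(γ,k), (δ,k), (ε,k)}
  {γ, δ} × {i, j} = {(γ,i), (γ,j), (δ,i), (δ,j)}
  {γ, δ} × {i, k} = {(γ,i), (γ,k), (δ,i), (δ,k)}
  {γ, δ} × {i, j, k} = {(γ,i), (γ,j), (γ,k), (δ,i), (δ,j), (δ,k)}
  {γ, δ, ε} × {i, j} = {(γ,i), (γ,j), (δ,i), (δ,j), (ε,i), (ε,j)}
  {γ, δ, ε} × {i, k} = {(γ,i), (γ,k), (δ,i), (δ,k), (ε,i), (ε,k)}
  {γ, δ, ε} × {i, j, k} = {(γ,i), (γ,j), (γ,k), (δ,i), (δ,j), (δ,k), (ε,i), (ε,j), (ε,k)}
These 16 distinct sets form the basis B.
Close under arbitrary unions to get τ_{X×Y}; counting gives |τ_{X×Y}| = 40.


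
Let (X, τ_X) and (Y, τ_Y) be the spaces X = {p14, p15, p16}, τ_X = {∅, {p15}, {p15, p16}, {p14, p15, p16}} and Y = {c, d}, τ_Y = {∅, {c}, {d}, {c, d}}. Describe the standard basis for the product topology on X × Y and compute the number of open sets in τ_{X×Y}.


Basis B = {∅ × ∅, {p15} × {c}, {p15} × {d}, {p15} × {c, d}, {p15, p16} × {c}, {p15, p16} × {d}, {p14, p15, p16} × {c}, {p14, p15, p16} × {d}, {p15, p16} × {c, d}, {p14, p15, p16} × {c, d}}; |τ_{X×Y}| = 16.

Enumerate products U × V with U ∈ τ_X, V ∈ τ_Y (deduplicated):
  ∅ × ∅ = {} (∅)
  {p15} × {c} = {(p15,c)}
  {p15} × {d} = {(p15,d)}
  {p15} × {c, d} = {(p15,c), (p15,d)}
  {p15, p16} × {c} = {(p15,c), (p16,c)}
  {p15, p16} × {d} = {(p15,d), (p16,d)}
  {p14, p15, p16} × {c} = {(p14,c), (p15,c), (p16,c)}
  {p14, p15, p16} × {d} = {(p14,d), (p15,d), (p16,d)}
  {p15, p16} × {c, d} = {(p15,c), (p15,d), (p16,c), (p16,d)}
  {p14, p15, p16} × {c, d} = {(p14,c), (p14,d), (p15,c), (p15,d), (p16,c), (p16,d)}
These 10 distinct sets form the basis B.
Close under arbitrary unions to get τ_{X×Y}; counting gives |τ_{X×Y}| = 16.


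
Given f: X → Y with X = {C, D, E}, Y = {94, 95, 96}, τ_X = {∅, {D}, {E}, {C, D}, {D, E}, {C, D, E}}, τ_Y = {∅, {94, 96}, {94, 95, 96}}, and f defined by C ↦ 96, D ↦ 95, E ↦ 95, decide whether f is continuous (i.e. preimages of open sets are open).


f is NOT continuous.

Compute f^{-1}(U) for each U ∈ τ_Y:
  U = ∅: f^{-1}(U) = ∅ ∈ τ_X ✓.
  U = {94, 96}: f^{-1}(U) = {C} ∉ τ_X ✗.
  U = {94, 95, 96}: f^{-1}(U) = {C, D, E} ∈ τ_X ✓.
Found U = {94, 96} with f^{-1}(U) = {C} not in τ_X. Therefore f is NOT continuous.


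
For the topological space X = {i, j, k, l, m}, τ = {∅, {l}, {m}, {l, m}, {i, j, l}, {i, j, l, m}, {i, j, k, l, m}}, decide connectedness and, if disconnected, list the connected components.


(X, τ) is connected.

Find clopen sets (U ∈ τ with X ∖ U ∈ τ):
  U = ∅, X ∖ U = {i, j, k, l, m} — both open, so U is clopen.
  U = {i, j, k, l, m}, X ∖ U = ∅ — both open, so U is clopen.
Only trivial clopens (∅ and X) exist, so (X, τ) is connected.
Compute connected components by grouping points that agree on all clopens:
  component: {i, j, k, l, m}


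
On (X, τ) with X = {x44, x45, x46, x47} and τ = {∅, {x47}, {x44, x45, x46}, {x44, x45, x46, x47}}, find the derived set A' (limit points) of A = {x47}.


A' = ∅

For each x ∈ X, list the open sets U ∈ τ with x ∈ U, then check whether U ∩ (A ∖ {x}) ≠ ∅ for every such U.
  x = x44: open {x44, x45, x46} ∋ x has {x44, x45, x46} ∩ (A ∖ {x44}) = ∅, so x is NOT a limit point.
  x = x45: open {x44, x45, x46} ∋ x has {x44, x45, x46} ∩ (A ∖ {x45}) = ∅, so x is NOT a limit point.
  x = x46: open {x44, x45, x46} ∋ x has {x44, x45, x46} ∩ (A ∖ {x46}) = ∅, so x is NOT a limit point.
  x = x47: open {x47} ∋ x has {x47} ∩ (A ∖ {x47}) = ∅, so x is NOT a limit point.
Collecting: A' = ∅.


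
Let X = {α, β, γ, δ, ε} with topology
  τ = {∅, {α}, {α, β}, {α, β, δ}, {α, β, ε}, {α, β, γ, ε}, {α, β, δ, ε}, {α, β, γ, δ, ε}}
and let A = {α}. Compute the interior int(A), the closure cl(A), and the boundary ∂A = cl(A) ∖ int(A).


int(A) = {α}, cl(A) = {α, β, γ, δ, ε}, ∂A = {β, γ, δ, ε}.

Closed sets in (X, τ) are complements of opens:
  closed(X, τ) = {∅, {γ}, {δ}, {γ, δ}, {γ, ε}, {γ, δ, ε}, {β, γ, δ, ε}, {α, β, γ, δ, ε}}.
int(A) = ⋃ {U ∈ τ : U ⊆ A}. Opens contained in A: ∅, {α}.
Taking the union of these: int(A) = {α}.
cl(A) = ⋂ {C closed : A ⊆ C}. Closed sets containing A: {α, β, γ, δ, ε}.
Intersecting these: cl(A) = {α, β, γ, δ, ε}.
∂A = cl(A) ∖ int(A) = {α, β, γ, δ, ε} ∖ {α} = {β, γ, δ, ε}.


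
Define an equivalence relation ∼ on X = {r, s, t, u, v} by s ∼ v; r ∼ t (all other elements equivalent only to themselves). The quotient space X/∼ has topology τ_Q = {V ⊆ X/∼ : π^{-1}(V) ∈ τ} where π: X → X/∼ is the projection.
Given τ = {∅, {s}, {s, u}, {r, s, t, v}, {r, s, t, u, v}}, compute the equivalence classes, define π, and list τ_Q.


X/∼ = {[r=t], [s=v], [u]}; |τ_Q| = 3.

Equivalence classes: [r=t], [s=v], [u].
Quotient map π: X → X/∼ sends r ↦ [r=t], s ↦ [s=v], t ↦ [r=t], u ↦ [u], v ↦ [s=v].
For each subset V ⊆ X/∼, compute π^{-1}(V) ⊆ X and check whether π^{-1}(V) ∈ τ. V is open in τ_Q iff π^{-1}(V) ∈ τ.
  V = {}: π^{-1}(V) = ∅ ∈ τ ✓.
  V = {[r=t]}: π^{-1}(V) = {r, t} ∉ τ ✗.
  V = {[s=v]}: π^{-1}(V) = {s, v} ∉ τ ✗.
  V = {[r=t], [s=v]}: π^{-1}(V) = {r, s, t, v} ∈ τ ✓.
  V = {[u]}: π^{-1}(V) = {u} ∉ τ ✗.
  V = {[r=t], [u]}: π^{-1}(V) = {r, t, u} ∉ τ ✗.
  V = {[s=v], [u]}: π^{-1}(V) = {s, u, v} ∉ τ ✗.
  V = {[r=t], [s=v], [u]}: π^{-1}(V) = {r, s, t, u, v} ∈ τ ✓.
Open sets in the quotient: τ_Q = {{}, {[r=t], [s=v]}, {[r=t], [s=v], [u]}} (3 elements).


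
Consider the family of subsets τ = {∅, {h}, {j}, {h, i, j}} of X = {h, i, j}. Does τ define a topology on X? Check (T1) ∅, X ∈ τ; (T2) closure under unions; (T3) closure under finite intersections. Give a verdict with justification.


τ is NOT a topology on X.

Axiom (T1): ∅ ∈ τ? Yes; X ∈ τ? Yes.
Axiom (T2/T3): check pairwise unions and intersections of members of τ.
Counterexample for (T2): {h} ∪ {j} = {h, j} ∉ τ. Therefore τ is NOT a topology.


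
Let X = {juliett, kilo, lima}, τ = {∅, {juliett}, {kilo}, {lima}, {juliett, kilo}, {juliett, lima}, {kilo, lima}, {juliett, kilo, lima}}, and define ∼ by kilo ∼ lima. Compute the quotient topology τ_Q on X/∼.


X/∼ = {[juliett], [kilo=lima]}; |τ_Q| = 4.

Equivalence classes: [juliett], [kilo=lima].
Quotient map π: X → X/∼ sends juliett ↦ [juliett], kilo ↦ [kilo=lima], lima ↦ [kilo=lima].
For each subset V ⊆ X/∼, compute π^{-1}(V) ⊆ X and check whether π^{-1}(V) ∈ τ. V is open in τ_Q iff π^{-1}(V) ∈ τ.
  V = {}: π^{-1}(V) = ∅ ∈ τ ✓.
  V = {[juliett]}: π^{-1}(V) = {juliett} ∈ τ ✓.
  V = {[kilo=lima]}: π^{-1}(V) = {kilo, lima} ∈ τ ✓.
  V = {[juliett], [kilo=lima]}: π^{-1}(V) = {juliett, kilo, lima} ∈ τ ✓.
Open sets in the quotient: τ_Q = {{}, {[juliett]}, {[kilo=lima]}, {[juliett], [kilo=lima]}} (4 elements).


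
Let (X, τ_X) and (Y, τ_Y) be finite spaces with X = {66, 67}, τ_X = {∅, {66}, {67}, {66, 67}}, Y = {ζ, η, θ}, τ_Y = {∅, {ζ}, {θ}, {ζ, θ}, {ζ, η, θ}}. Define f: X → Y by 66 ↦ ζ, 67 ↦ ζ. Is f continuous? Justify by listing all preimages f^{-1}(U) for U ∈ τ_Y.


f IS continuous.

Compute f^{-1}(U) for each U ∈ τ_Y:
  U = ∅: f^{-1}(U) = ∅ ∈ τ_X ✓.
  U = {ζ}: f^{-1}(U) = {66, 67} ∈ τ_X ✓.
  U = {θ}: f^{-1}(U) = ∅ ∈ τ_X ✓.
  U = {ζ, θ}: f^{-1}(U) = {66, 67} ∈ τ_X ✓.
  U = {ζ, η, θ}: f^{-1}(U) = {66, 67} ∈ τ_X ✓.
Every preimage lies in τ_X, so f IS continuous.


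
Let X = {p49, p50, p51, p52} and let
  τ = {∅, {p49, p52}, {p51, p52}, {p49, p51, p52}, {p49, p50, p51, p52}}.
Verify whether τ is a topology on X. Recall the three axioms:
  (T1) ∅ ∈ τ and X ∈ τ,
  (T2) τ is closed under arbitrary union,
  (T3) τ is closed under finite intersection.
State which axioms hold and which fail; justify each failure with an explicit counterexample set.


τ is NOT a topology on X.

Axiom (T1): ∅ ∈ τ? Yes; X ∈ τ? Yes.
Axiom (T2/T3): check pairwise unions and intersections of members of τ.
Counterexample for (T3): {p49, p52} ∩ {p51, p52} = {p52} ∉ τ. Therefore τ is NOT a topology.


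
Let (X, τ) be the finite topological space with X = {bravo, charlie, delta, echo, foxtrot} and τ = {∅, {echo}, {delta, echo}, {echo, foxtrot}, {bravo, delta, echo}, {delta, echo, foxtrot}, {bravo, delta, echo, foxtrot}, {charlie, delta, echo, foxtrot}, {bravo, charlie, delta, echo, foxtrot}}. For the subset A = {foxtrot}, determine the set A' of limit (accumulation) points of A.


A' = {charlie}

For each x ∈ X, list the open sets U ∈ τ with x ∈ U, then check whether U ∩ (A ∖ {x}) ≠ ∅ for every such U.
  x = bravo: open {bravo, delta, echo} ∋ x has {bravo, delta, echo} ∩ (A ∖ {bravo}) = ∅, so x is NOT a limit point.
  x = charlie: opens ∋ x are {charlie, delta, echo, foxtrot}, {bravo, charlie, delta, echo, foxtrot}; each meets A ∖ {charlie}, so x IS a limit point.
  x = delta: open {delta, echo} ∋ x has {delta, echo} ∩ (A ∖ {delta}) = ∅, so x is NOT a limit point.
  x = echo: open {echo} ∋ x has {echo} ∩ (A ∖ {echo}) = ∅, so x is NOT a limit point.
  x = foxtrot: open {echo, foxtrot} ∋ x has {echo, foxtrot} ∩ (A ∖ {foxtrot}) = ∅, so x is NOT a limit point.
Collecting: A' = {charlie}.


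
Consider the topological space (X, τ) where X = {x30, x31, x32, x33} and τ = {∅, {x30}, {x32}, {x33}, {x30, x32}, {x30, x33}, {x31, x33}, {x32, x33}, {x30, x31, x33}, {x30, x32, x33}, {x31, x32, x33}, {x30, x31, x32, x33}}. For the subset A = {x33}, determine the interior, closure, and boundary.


int(A) = {x33}, cl(A) = {x31, x33}, ∂A = {x31}.

Closed sets in (X, τ) are complements of opens:
  closed(X, τ) = {∅, {x30}, {x31}, {x32}, {x30, x31}, {x30, x32}, {x31, x32}, {x31, x33}, {x30, x31, x32}, {x30, x31, x33}, {x31, x32, x33}, {x30, x31, x32, x33}}.
int(A) = ⋃ {U ∈ τ : U ⊆ A}. Opens contained in A: ∅, {x33}.
Taking the union of these: int(A) = {x33}.
cl(A) = ⋂ {C closed : A ⊆ C}. Closed sets containing A: {x31, x33}, {x30, x31, x33}, {x31, x32, x33}, {x30, x31, x32, x33}.
Intersecting these: cl(A) = {x31, x33}.
∂A = cl(A) ∖ int(A) = {x31, x33} ∖ {x33} = {x31}.


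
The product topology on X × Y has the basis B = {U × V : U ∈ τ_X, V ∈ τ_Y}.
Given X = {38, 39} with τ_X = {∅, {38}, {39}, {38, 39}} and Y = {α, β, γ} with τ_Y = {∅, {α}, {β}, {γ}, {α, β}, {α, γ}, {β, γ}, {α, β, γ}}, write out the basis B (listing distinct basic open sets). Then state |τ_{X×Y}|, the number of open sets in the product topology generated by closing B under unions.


Basis B = {∅ × ∅, {38} × {α}, {38} × {β}, {38} × {γ}, {39} × {α}, {39} × {β}, {39} × {γ}, {38} × {α, β}, {38} × {α, γ}, {38, 39} × {α}, {38} × {β, γ}, {38, 39} × {β}, {38, 39} × {γ}, {39} × {α, β}, {39} × {α, γ}, {39} × {β, γ}, {38} × {α, β, γ}, {39} × {α, β, γ}, {38, 39} × {α, β}, {38, 39} × {α, γ}, {38, 39} × {β, γ}, {38, 39} × {α, β, γ}}; |τ_{X×Y}| = 64.

Enumerate products U × V with U ∈ τ_X, V ∈ τ_Y (deduplicated):
  ∅ × ∅ = {} (∅)
  {38} × {α} = {(38,α)}
  {38} × {β} = {(38,β)}
  {38} × {γ} = {(38,γ)}
  {39} × {α} = {(39,α)}
  {39} × {β} = {(39,β)}
  {39} × {γ} = {(39,γ)}
  {38} × {α, β} = {(38,α), (38,β)}
  {38} × {α, γ} = {(38,α), (38,γ)}
  {38, 39} × {α} = {(38,α), (39,α)}
  {38} × {β, γ} = {(38,β), (38,γ)}
  {38, 39} × {β} = {(38,β), (39,β)}
  {38, 39} × {γ} = {(38,γ), (39,γ)}
  {39} × {α, β} = {(39,α), (39,β)}
  {39} × {α, γ} = {(39,α), (39,γ)}
  {39} × {β, γ} = {(39,β), (39,γ)}
  {38} × {α, β, γ} = {(38,α), (38,β), (38,γ)}
  {39} × {α, β, γ} = {(39,α), (39,β), (39,γ)}
  {38, 39} × {α, β} = {(38,α), (38,β), (39,α), (39,β)}
  {38, 39} × {α, γ} = {(38,α), (38,γ), (39,α), (39,γ)}
  {38, 39} × {β, γ} = {(38,β), (38,γ), (39,β), (39,γ)}
  {38, 39} × {α, β, γ} = {(38,α), (38,β), (38,γ), (39,α), (39,β), (39,γ)}
These 22 distinct sets form the basis B.
Close under arbitrary unions to get τ_{X×Y}; counting gives |τ_{X×Y}| = 64.


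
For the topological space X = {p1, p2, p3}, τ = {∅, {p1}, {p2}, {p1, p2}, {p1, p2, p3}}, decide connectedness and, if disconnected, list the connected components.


(X, τ) is connected.

Find clopen sets (U ∈ τ with X ∖ U ∈ τ):
  U = ∅, X ∖ U = {p1, p2, p3} — both open, so U is clopen.
  U = {p1, p2, p3}, X ∖ U = ∅ — both open, so U is clopen.
Only trivial clopens (∅ and X) exist, so (X, τ) is connected.
Compute connected components by grouping points that agree on all clopens:
  component: {p1, p2, p3}


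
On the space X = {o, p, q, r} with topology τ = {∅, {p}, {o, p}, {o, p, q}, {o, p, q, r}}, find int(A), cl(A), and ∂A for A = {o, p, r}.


int(A) = {o, p}, cl(A) = {o, p, q, r}, ∂A = {q, r}.

Closed sets in (X, τ) are complements of opens:
  closed(X, τ) = {∅, {r}, {q, r}, {o, q, r}, {o, p, q, r}}.
int(A) = ⋃ {U ∈ τ : U ⊆ A}. Opens contained in A: ∅, {p}, {o, p}.
Taking the union of these: int(A) = {o, p}.
cl(A) = ⋂ {C closed : A ⊆ C}. Closed sets containing A: {o, p, q, r}.
Intersecting these: cl(A) = {o, p, q, r}.
∂A = cl(A) ∖ int(A) = {o, p, q, r} ∖ {o, p} = {q, r}.


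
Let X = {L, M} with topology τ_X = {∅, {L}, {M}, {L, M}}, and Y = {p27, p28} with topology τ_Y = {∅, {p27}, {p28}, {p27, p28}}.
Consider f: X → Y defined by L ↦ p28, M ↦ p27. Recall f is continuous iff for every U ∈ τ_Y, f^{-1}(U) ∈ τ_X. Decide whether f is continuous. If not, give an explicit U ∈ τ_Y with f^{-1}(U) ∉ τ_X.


f IS continuous.

Compute f^{-1}(U) for each U ∈ τ_Y:
  U = ∅: f^{-1}(U) = ∅ ∈ τ_X ✓.
  U = {p27}: f^{-1}(U) = {M} ∈ τ_X ✓.
  U = {p28}: f^{-1}(U) = {L} ∈ τ_X ✓.
  U = {p27, p28}: f^{-1}(U) = {L, M} ∈ τ_X ✓.
Every preimage lies in τ_X, so f IS continuous.


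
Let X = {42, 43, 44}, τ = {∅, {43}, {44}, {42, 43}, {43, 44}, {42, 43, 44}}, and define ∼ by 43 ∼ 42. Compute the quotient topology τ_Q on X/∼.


X/∼ = {[42=43], [44]}; |τ_Q| = 4.

Equivalence classes: [42=43], [44].
Quotient map π: X → X/∼ sends 42 ↦ [42=43], 43 ↦ [42=43], 44 ↦ [44].
For each subset V ⊆ X/∼, compute π^{-1}(V) ⊆ X and check whether π^{-1}(V) ∈ τ. V is open in τ_Q iff π^{-1}(V) ∈ τ.
  V = {}: π^{-1}(V) = ∅ ∈ τ ✓.
  V = {[42=43]}: π^{-1}(V) = {42, 43} ∈ τ ✓.
  V = {[44]}: π^{-1}(V) = {44} ∈ τ ✓.
  V = {[42=43], [44]}: π^{-1}(V) = {42, 43, 44} ∈ τ ✓.
Open sets in the quotient: τ_Q = {{}, {[42=43]}, {[44]}, {[42=43], [44]}} (4 elements).


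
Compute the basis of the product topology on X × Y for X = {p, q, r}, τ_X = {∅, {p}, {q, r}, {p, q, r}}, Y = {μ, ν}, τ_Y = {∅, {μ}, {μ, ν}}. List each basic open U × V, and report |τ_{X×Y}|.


Basis B = {∅ × ∅, {p} × {μ}, {p} × {μ, ν}, {q, r} × {μ}, {p, q, r} × {μ}, {q, r} × {μ, ν}, {p, q, r} × {μ, ν}}; |τ_{X×Y}| = 9.

Enumerate products U × V with U ∈ τ_X, V ∈ τ_Y (deduplicated):
  ∅ × ∅ = {} (∅)
  {p} × {μ} = {(p,μ)}
  {p} × {μ, ν} = {(p,μ), (p,ν)}
  {q, r} × {μ} = {(q,μ), (r,μ)}
  {p, q, r} × {μ} = {(p,μ), (q,μ), (r,μ)}
  {q, r} × {μ, ν} = {(q,μ), (q,ν), (r,μ), (r,ν)}
  {p, q, r} × {μ, ν} = {(p,μ), (p,ν), (q,μ), (q,ν), (r,μ), (r,ν)}
These 7 distinct sets form the basis B.
Close under arbitrary unions to get τ_{X×Y}; counting gives |τ_{X×Y}| = 9.


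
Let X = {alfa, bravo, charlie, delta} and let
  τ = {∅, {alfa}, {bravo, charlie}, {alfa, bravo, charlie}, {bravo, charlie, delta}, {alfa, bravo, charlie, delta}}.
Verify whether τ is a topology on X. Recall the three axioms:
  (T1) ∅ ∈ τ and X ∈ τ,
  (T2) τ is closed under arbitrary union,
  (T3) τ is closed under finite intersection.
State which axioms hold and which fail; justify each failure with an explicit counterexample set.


τ IS a topology on X.

Axiom (T1): ∅ ∈ τ? Yes; X ∈ τ? Yes.
Axiom (T2/T3): check pairwise unions and intersections of members of τ.
All pairwise intersections and unions checked — each lies in τ. Therefore τ satisfies (T1), (T2), (T3): it IS a topology on X.


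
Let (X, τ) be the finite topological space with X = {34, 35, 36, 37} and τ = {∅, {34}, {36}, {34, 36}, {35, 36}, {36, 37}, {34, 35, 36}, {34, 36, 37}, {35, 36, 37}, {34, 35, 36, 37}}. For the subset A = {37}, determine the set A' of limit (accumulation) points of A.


A' = ∅

For each x ∈ X, list the open sets U ∈ τ with x ∈ U, then check whether U ∩ (A ∖ {x}) ≠ ∅ for every such U.
  x = 34: open {34} ∋ x has {34} ∩ (A ∖ {34}) = ∅, so x is NOT a limit point.
  x = 35: open {35, 36} ∋ x has {35, 36} ∩ (A ∖ {35}) = ∅, so x is NOT a limit point.
  x = 36: open {36} ∋ x has {36} ∩ (A ∖ {36}) = ∅, so x is NOT a limit point.
  x = 37: open {36, 37} ∋ x has {36, 37} ∩ (A ∖ {37}) = ∅, so x is NOT a limit point.
Collecting: A' = ∅.


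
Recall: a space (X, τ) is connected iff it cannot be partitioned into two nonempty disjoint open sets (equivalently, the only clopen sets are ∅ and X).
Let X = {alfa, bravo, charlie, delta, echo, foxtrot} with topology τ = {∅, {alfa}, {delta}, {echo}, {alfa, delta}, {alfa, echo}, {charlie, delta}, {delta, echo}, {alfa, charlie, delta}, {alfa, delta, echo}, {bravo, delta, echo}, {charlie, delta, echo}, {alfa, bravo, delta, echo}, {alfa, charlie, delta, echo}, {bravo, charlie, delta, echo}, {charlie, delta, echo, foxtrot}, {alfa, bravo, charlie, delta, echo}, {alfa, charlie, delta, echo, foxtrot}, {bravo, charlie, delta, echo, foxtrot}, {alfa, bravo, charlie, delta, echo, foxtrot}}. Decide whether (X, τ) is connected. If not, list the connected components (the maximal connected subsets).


(X, τ) is disconnected; components = [{alfa}, {bravo, charlie, delta, echo, foxtrot}].

Find clopen sets (U ∈ τ with X ∖ U ∈ τ):
  U = ∅, X ∖ U = {alfa, bravo, charlie, delta, echo, foxtrot} — both open, so U is clopen.
  U = {alfa}, X ∖ U = {bravo, charlie, delta, echo, foxtrot} — both open, so U is clopen.
  U = {bravo, charlie, delta, echo, foxtrot}, X ∖ U = {alfa} — both open, so U is clopen.
  U = {alfa, bravo, charlie, delta, echo, foxtrot}, X ∖ U = ∅ — both open, so U is clopen.
Nontrivial clopen(s) exist: e.g. {alfa}. So (X, τ) is disconnected.
Compute connected components by grouping points that agree on all clopens:
  component: {alfa}
  component: {bravo, charlie, delta, echo, foxtrot}
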